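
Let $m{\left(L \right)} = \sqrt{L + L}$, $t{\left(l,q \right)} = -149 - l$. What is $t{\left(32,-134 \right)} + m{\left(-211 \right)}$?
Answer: $-181 + i \sqrt{422} \approx -181.0 + 20.543 i$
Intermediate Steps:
$m{\left(L \right)} = \sqrt{2} \sqrt{L}$ ($m{\left(L \right)} = \sqrt{2 L} = \sqrt{2} \sqrt{L}$)
$t{\left(32,-134 \right)} + m{\left(-211 \right)} = \left(-149 - 32\right) + \sqrt{2} \sqrt{-211} = \left(-149 - 32\right) + \sqrt{2} i \sqrt{211} = -181 + i \sqrt{422}$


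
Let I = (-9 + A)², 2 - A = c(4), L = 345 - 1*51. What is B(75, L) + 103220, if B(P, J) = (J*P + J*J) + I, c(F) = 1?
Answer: 211770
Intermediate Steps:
L = 294 (L = 345 - 51 = 294)
A = 1 (A = 2 - 1*1 = 2 - 1 = 1)
I = 64 (I = (-9 + 1)² = (-8)² = 64)
B(P, J) = 64 + J² + J*P (B(P, J) = (J*P + J*J) + 64 = (J*P + J²) + 64 = (J² + J*P) + 64 = 64 + J² + J*P)
B(75, L) + 103220 = (64 + 294² + 294*75) + 103220 = (64 + 86436 + 22050) + 103220 = 108550 + 103220 = 211770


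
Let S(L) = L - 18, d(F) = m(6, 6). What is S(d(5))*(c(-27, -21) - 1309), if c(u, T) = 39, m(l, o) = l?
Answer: 15240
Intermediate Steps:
d(F) = 6
S(L) = -18 + L
S(d(5))*(c(-27, -21) - 1309) = (-18 + 6)*(39 - 1309) = -12*(-1270) = 15240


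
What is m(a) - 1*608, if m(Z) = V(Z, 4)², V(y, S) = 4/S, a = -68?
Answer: -607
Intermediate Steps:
m(Z) = 1 (m(Z) = (4/4)² = (4*(¼))² = 1² = 1)
m(a) - 1*608 = 1 - 1*608 = 1 - 608 = -607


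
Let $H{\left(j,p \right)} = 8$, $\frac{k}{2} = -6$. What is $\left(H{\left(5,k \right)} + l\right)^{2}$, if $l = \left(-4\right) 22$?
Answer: $6400$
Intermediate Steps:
$k = -12$ ($k = 2 \left(-6\right) = -12$)
$l = -88$
$\left(H{\left(5,k \right)} + l\right)^{2} = \left(8 - 88\right)^{2} = \left(-80\right)^{2} = 6400$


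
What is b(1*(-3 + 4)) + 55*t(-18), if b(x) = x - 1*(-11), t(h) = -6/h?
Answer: 91/3 ≈ 30.333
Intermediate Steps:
b(x) = 11 + x (b(x) = x + 11 = 11 + x)
b(1*(-3 + 4)) + 55*t(-18) = (11 + 1*(-3 + 4)) + 55*(-6/(-18)) = (11 + 1*1) + 55*(-6*(-1/18)) = (11 + 1) + 55*(⅓) = 12 + 55/3 = 91/3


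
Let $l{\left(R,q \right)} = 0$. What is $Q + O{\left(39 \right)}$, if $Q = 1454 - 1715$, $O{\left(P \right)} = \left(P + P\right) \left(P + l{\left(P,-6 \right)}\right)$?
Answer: $2781$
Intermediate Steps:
$O{\left(P \right)} = 2 P^{2}$ ($O{\left(P \right)} = \left(P + P\right) \left(P + 0\right) = 2 P P = 2 P^{2}$)
$Q = -261$ ($Q = 1454 - 1715 = -261$)
$Q + O{\left(39 \right)} = -261 + 2 \cdot 39^{2} = -261 + 2 \cdot 1521 = -261 + 3042 = 2781$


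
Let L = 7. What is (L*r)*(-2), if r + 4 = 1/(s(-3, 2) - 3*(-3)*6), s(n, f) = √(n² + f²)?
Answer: 161812/2903 + 14*√13/2903 ≈ 55.757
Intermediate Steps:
s(n, f) = √(f² + n²)
r = -4 + 1/(54 + √13) (r = -4 + 1/(√(2² + (-3)²) - 3*(-3)*6) = -4 + 1/(√(4 + 9) + 9*6) = -4 + 1/(√13 + 54) = -4 + 1/(54 + √13) ≈ -3.9826)
(L*r)*(-2) = (7*(-11558/2903 - √13/2903))*(-2) = (-80906/2903 - 7*√13/2903)*(-2) = 161812/2903 + 14*√13/2903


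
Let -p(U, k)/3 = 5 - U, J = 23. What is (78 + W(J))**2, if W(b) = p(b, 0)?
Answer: 17424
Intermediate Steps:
p(U, k) = -15 + 3*U (p(U, k) = -3*(5 - U) = -15 + 3*U)
W(b) = -15 + 3*b
(78 + W(J))**2 = (78 + (-15 + 3*23))**2 = (78 + (-15 + 69))**2 = (78 + 54)**2 = 132**2 = 17424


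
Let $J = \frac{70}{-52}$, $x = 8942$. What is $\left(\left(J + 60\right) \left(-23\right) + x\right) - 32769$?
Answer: $- \frac{654577}{26} \approx -25176.0$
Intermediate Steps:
$J = - \frac{35}{26}$ ($J = 70 \left(- \frac{1}{52}\right) = - \frac{35}{26} \approx -1.3462$)
$\left(\left(J + 60\right) \left(-23\right) + x\right) - 32769 = \left(\left(- \frac{35}{26} + 60\right) \left(-23\right) + 8942\right) - 32769 = \left(\frac{1525}{26} \left(-23\right) + 8942\right) - 32769 = \left(- \frac{35075}{26} + 8942\right) - 32769 = \frac{197417}{26} - 32769 = - \frac{654577}{26}$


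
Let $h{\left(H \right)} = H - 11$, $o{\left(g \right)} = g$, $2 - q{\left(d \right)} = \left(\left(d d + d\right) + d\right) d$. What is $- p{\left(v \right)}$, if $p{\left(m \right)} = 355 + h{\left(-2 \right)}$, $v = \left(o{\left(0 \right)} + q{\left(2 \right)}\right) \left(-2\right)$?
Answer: $-342$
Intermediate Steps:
$q{\left(d \right)} = 2 - d \left(d^{2} + 2 d\right)$ ($q{\left(d \right)} = 2 - \left(\left(d d + d\right) + d\right) d = 2 - \left(\left(d^{2} + d\right) + d\right) d = 2 - \left(\left(d + d^{2}\right) + d\right) d = 2 - \left(d^{2} + 2 d\right) d = 2 - d \left(d^{2} + 2 d\right)$)
$h{\left(H \right)} = -11 + H$
$v = 28$ ($v = \left(0 - \left(6 + 8\right)\right) \left(-2\right) = \left(0 - 14\right) \left(-2\right) = \left(-14\right) \left(-2\right) = 28$)
$p{\left(m \right)} = 342$ ($p{\left(m \right)} = 355 - 13 = 342$)
$- p{\left(v \right)} = \left(-1\right) 342 = -342$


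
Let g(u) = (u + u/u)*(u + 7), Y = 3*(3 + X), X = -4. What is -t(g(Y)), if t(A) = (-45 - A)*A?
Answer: -296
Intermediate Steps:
Y = -3 (Y = 3*(3 - 4) = 3*(-1) = -3)
g(u) = (1 + u)*(7 + u) (g(u) = (u + 1)*(7 + u) = (1 + u)*(7 + u))
t(A) = A*(-45 - A)
-t(g(Y)) = -(-1)*(7 + (-3)² + 8*(-3))*(45 + (7 + (-3)² + 8*(-3))) = -(-1)*(7 + 9 - 24)*(45 + (7 + 9 - 24)) = -(-1)*(-8)*(45 - 8) = -(-1)*(-8)*37 = -1*296 = -296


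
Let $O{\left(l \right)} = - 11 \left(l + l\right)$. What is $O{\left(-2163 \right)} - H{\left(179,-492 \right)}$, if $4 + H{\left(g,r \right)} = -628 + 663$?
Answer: $47555$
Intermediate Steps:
$H{\left(g,r \right)} = 31$ ($H{\left(g,r \right)} = -4 + \left(-628 + 663\right) = -4 + 35 = 31$)
$O{\left(l \right)} = - 22 l$ ($O{\left(l \right)} = - 11 \cdot 2 l = - 22 l$)
$O{\left(-2163 \right)} - H{\left(179,-492 \right)} = \left(-22\right) \left(-2163\right) - 31 = 47586 - 31 = 47555$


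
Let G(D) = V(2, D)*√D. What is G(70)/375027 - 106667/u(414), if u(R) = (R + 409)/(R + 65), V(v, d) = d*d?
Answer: -51093493/823 + 4900*√70/375027 ≈ -62082.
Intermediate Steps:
V(v, d) = d²
G(D) = D^(5/2) (G(D) = D²*√D = D^(5/2))
u(R) = (409 + R)/(65 + R)
G(70)/375027 - 106667/u(414) = 70^(5/2)/375027 - 106667*(65 + 414)/(409 + 414) = (4900*√70)*(1/375027) - 106667/(823/479) = 4900*√70/375027 - 106667/((1/479)*823) = 4900*√70/375027 - 106667/823/479 = 4900*√70/375027 - 106667*479/823 = 4900*√70/375027 - 51093493/823 = -51093493/823 + 4900*√70/375027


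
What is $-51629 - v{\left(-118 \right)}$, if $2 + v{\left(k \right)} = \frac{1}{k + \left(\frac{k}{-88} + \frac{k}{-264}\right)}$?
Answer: $- \frac{197989512}{3835} \approx -51627.0$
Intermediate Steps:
$v{\left(k \right)} = -2 + \frac{66}{65 k}$ ($v{\left(k \right)} = -2 + \frac{1}{k + \left(\frac{k}{-88} + \frac{k}{-264}\right)} = -2 + \frac{1}{k + \left(k \left(- \frac{1}{88}\right) + k \left(- \frac{1}{264}\right)\right)} = -2 + \frac{1}{k - \frac{k}{66}} = -2 + \frac{1}{\frac{65}{66} k} = -2 + \frac{66}{65 k}$)
$-51629 - v{\left(-118 \right)} = -51629 - \left(-2 + \frac{66}{65 \left(-118\right)}\right) = -51629 - \left(-2 + \frac{66}{65} \left(- \frac{1}{118}\right)\right) = -51629 - \left(-2 - \frac{33}{3835}\right) = -51629 - - \frac{7703}{3835} = -51629 + \frac{7703}{3835} = - \frac{197989512}{3835}$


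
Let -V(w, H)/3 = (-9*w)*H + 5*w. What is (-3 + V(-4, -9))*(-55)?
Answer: -56595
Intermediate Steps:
V(w, H) = -15*w + 27*H*w (V(w, H) = -3*((-9*w)*H + 5*w) = -3*(-9*H*w + 5*w) = -3*(5*w - 9*H*w) = -15*w + 27*H*w)
(-3 + V(-4, -9))*(-55) = (-3 + 3*(-4)*(-5 + 9*(-9)))*(-55) = (-3 + 3*(-4)*(-5 - 81))*(-55) = (-3 + 3*(-4)*(-86))*(-55) = (-3 + 1032)*(-55) = 1029*(-55) = -56595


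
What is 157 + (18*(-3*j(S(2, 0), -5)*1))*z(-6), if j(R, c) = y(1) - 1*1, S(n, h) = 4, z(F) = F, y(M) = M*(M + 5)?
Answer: 1777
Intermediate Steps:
y(M) = M*(5 + M)
j(R, c) = 5 (j(R, c) = 1*(5 + 1) - 1*1 = 1*6 - 1 = 6 - 1 = 5)
157 + (18*(-3*j(S(2, 0), -5)*1))*z(-6) = 157 + (18*(-3*5*1))*(-6) = 157 + (18*(-15*1))*(-6) = 157 + (18*(-15))*(-6) = 157 - 270*(-6) = 157 + 1620 = 1777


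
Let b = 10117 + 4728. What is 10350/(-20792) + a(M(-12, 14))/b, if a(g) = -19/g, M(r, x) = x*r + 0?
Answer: -140283103/281817480 ≈ -0.49778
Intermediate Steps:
M(r, x) = r*x (M(r, x) = r*x + 0 = r*x)
b = 14845
10350/(-20792) + a(M(-12, 14))/b = 10350/(-20792) - 19/((-12*14))/14845 = 10350*(-1/20792) - 19/(-168)*(1/14845) = -225/452 - 19*(-1/168)*(1/14845) = -225/452 + (19/168)*(1/14845) = -225/452 + 19/2493960 = -140283103/281817480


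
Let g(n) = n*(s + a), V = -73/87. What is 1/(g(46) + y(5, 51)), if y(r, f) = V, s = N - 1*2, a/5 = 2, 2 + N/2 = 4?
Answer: 87/47951 ≈ 0.0018144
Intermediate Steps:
N = 4 (N = -4 + 2*4 = -4 + 8 = 4)
a = 10 (a = 5*2 = 10)
s = 2 (s = 4 - 1*2 = 4 - 2 = 2)
V = -73/87 (V = -73*1/87 = -73/87 ≈ -0.83908)
y(r, f) = -73/87
g(n) = 12*n (g(n) = n*(2 + 10) = n*12 = 12*n)
1/(g(46) + y(5, 51)) = 1/(12*46 - 73/87) = 1/(552 - 73/87) = 1/(47951/87) = 87/47951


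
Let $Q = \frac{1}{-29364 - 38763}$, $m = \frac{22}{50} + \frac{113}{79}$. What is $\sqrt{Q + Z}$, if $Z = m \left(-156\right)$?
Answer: $\frac{i \sqrt{211293984356749599}}{26910165} \approx 17.082 i$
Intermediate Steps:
$m = \frac{3694}{1975}$ ($m = 22 \cdot \frac{1}{50} + 113 \cdot \frac{1}{79} = \frac{11}{25} + \frac{113}{79} = \frac{3694}{1975} \approx 1.8704$)
$Z = - \frac{576264}{1975}$ ($Z = \frac{3694}{1975} \left(-156\right) = - \frac{576264}{1975} \approx -291.78$)
$Q = - \frac{1}{68127}$ ($Q = \frac{1}{-68127} = - \frac{1}{68127} \approx -1.4678 \cdot 10^{-5}$)
$\sqrt{Q + Z} = \sqrt{- \frac{1}{68127} - \frac{576264}{1975}} = \sqrt{- \frac{39259139503}{134550825}} = \frac{i \sqrt{211293984356749599}}{26910165}$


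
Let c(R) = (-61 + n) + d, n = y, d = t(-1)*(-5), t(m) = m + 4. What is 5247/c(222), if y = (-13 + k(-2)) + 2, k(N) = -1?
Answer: -477/8 ≈ -59.625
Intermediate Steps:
t(m) = 4 + m
d = -15 (d = (4 - 1)*(-5) = 3*(-5) = -15)
y = -12 (y = (-13 - 1) + 2 = -14 + 2 = -12)
n = -12
c(R) = -88 (c(R) = (-61 - 12) - 15 = -73 - 15 = -88)
5247/c(222) = 5247/(-88) = 5247*(-1/88) = -477/8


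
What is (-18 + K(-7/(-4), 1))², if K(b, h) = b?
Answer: 4225/16 ≈ 264.06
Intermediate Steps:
(-18 + K(-7/(-4), 1))² = (-18 - 7/(-4))² = (-18 - 7*(-¼))² = (-18 + 7/4)² = (-65/4)² = 4225/16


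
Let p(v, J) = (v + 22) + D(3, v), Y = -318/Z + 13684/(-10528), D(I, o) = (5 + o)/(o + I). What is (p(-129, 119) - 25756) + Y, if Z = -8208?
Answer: -1940056127/75012 ≈ -25863.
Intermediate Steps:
D(I, o) = (5 + o)/(I + o)
Y = -283777/225036 (Y = -318/(-8208) + 13684/(-10528) = -318*(-1/8208) + 13684*(-1/10528) = 53/1368 - 3421/2632 = -283777/225036 ≈ -1.2610)
p(v, J) = 22 + v + (5 + v)/(3 + v) (p(v, J) = (v + 22) + (5 + v)/(3 + v) = (22 + v) + (5 + v)/(3 + v) = 22 + v + (5 + v)/(3 + v))
(p(-129, 119) - 25756) + Y = ((71 + (-129)² + 26*(-129))/(3 - 129) - 25756) - 283777/225036 = ((71 + 16641 - 3354)/(-126) - 25756) - 283777/225036 = (-1/126*13358 - 25756) - 283777/225036 = (-6679/63 - 25756) - 283777/225036 = -1629307/63 - 283777/225036 = -1940056127/75012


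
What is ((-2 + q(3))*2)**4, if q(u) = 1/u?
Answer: 10000/81 ≈ 123.46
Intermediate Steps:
q(u) = 1/u
((-2 + q(3))*2)**4 = ((-2 + 1/3)*2)**4 = (-5/3*2)**4 = (-10/3)**4 = 10000/81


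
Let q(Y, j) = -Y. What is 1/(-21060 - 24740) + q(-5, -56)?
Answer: 228999/45800 ≈ 5.0000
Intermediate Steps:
1/(-21060 - 24740) + q(-5, -56) = 1/(-21060 - 24740) - 1*(-5) = 1/(-45800) + 5 = -1/45800 + 5 = 228999/45800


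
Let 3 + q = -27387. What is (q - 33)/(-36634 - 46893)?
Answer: 27423/83527 ≈ 0.32831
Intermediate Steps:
q = -27390 (q = -3 - 27387 = -27390)
(q - 33)/(-36634 - 46893) = (-27390 - 33)/(-36634 - 46893) = -27423/(-83527) = -27423*(-1/83527) = 27423/83527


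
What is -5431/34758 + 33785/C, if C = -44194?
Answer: -353579161/384023763 ≈ -0.92072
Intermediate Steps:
-5431/34758 + 33785/C = -5431/34758 + 33785/(-44194) = -5431*1/34758 + 33785*(-1/44194) = -5431/34758 - 33785/44194 = -353579161/384023763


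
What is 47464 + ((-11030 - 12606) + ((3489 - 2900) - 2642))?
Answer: 21775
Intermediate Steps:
47464 + ((-11030 - 12606) + ((3489 - 2900) - 2642)) = 47464 + (-23636 + (589 - 2642)) = 47464 + (-23636 - 2053) = 47464 - 25689 = 21775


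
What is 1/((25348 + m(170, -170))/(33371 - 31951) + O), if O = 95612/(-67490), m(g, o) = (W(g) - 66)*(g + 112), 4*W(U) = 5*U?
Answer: 1916716/87263637 ≈ 0.021965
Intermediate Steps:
W(U) = 5*U/4 (W(U) = (5*U)/4 = 5*U/4)
m(g, o) = (-66 + 5*g/4)*(112 + g) (m(g, o) = (5*g/4 - 66)*(g + 112) = (-66 + 5*g/4)*(112 + g))
O = -47806/33745 (O = 95612*(-1/67490) = -47806/33745 ≈ -1.4167)
1/((25348 + m(170, -170))/(33371 - 31951) + O) = 1/((25348 + (-7392 + 74*170 + (5/4)*170²))/(33371 - 31951) - 47806/33745) = 1/((25348 + (-7392 + 12580 + (5/4)*28900))/1420 - 47806/33745) = 1/((25348 + (-7392 + 12580 + 36125))*(1/1420) - 47806/33745) = 1/((25348 + 41313)*(1/1420) - 47806/33745) = 1/(66661*(1/1420) - 47806/33745) = 1/(66661/1420 - 47806/33745) = 1/(87263637/1916716) = 1916716/87263637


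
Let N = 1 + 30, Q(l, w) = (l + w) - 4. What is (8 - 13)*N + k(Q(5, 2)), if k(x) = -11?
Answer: -166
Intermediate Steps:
Q(l, w) = -4 + l + w
N = 31
(8 - 13)*N + k(Q(5, 2)) = (8 - 13)*31 - 11 = -5*31 - 11 = -155 - 11 = -166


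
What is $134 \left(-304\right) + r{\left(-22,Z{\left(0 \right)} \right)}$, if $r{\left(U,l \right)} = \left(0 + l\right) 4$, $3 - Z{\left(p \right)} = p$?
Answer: $-40724$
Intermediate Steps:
$Z{\left(p \right)} = 3 - p$
$r{\left(U,l \right)} = 4 l$ ($r{\left(U,l \right)} = l 4 = 4 l$)
$134 \left(-304\right) + r{\left(-22,Z{\left(0 \right)} \right)} = 134 \left(-304\right) + 4 \left(3 - 0\right) = -40736 + 4 \left(3 + 0\right) = -40736 + 4 \cdot 3 = -40736 + 12 = -40724$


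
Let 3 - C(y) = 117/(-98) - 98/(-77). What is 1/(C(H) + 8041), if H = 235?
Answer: 1078/8671347 ≈ 0.00012432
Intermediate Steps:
C(y) = 3149/1078 (C(y) = 3 - (117/(-98) - 98/(-77)) = 3 - (117*(-1/98) - 98*(-1/77)) = 3 - (-117/98 + 14/11) = 3 - 1*85/1078 = 3 - 85/1078 = 3149/1078)
1/(C(H) + 8041) = 1/(3149/1078 + 8041) = 1/(8671347/1078) = 1078/8671347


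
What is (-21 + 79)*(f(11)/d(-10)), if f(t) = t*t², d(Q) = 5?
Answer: 77198/5 ≈ 15440.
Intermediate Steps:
f(t) = t³
(-21 + 79)*(f(11)/d(-10)) = (-21 + 79)*(11³/5) = 58*(1331*(⅕)) = 58*(1331/5) = 77198/5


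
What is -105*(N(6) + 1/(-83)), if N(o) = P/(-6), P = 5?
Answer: 14735/166 ≈ 88.765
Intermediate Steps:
N(o) = -5/6 (N(o) = 5/(-6) = 5*(-1/6) = -5/6)
-105*(N(6) + 1/(-83)) = -105*(-5/6 + 1/(-83)) = -105*(-5/6 - 1/83) = -105*(-421/498) = 14735/166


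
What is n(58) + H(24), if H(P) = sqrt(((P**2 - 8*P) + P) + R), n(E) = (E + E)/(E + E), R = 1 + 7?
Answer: 1 + 4*sqrt(26) ≈ 21.396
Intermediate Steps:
R = 8
n(E) = 1 (n(E) = (2*E)/((2*E)) = (2*E)*(1/(2*E)) = 1)
H(P) = sqrt(8 + P**2 - 7*P) (H(P) = sqrt(((P**2 - 8*P) + P) + 8) = sqrt((P**2 - 7*P) + 8) = sqrt(8 + P**2 - 7*P))
n(58) + H(24) = 1 + sqrt(8 + 24**2 - 7*24) = 1 + sqrt(8 + 576 - 168) = 1 + sqrt(416) = 1 + 4*sqrt(26)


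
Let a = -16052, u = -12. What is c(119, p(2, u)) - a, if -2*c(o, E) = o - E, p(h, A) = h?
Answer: 31987/2 ≈ 15994.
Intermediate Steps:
c(o, E) = E/2 - o/2 (c(o, E) = -(o - E)/2 = E/2 - o/2)
c(119, p(2, u)) - a = ((1/2)*2 - 1/2*119) - 1*(-16052) = (1 - 119/2) + 16052 = -117/2 + 16052 = 31987/2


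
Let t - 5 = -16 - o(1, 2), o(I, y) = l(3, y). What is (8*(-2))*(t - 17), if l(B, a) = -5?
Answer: 368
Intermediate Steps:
o(I, y) = -5
t = -6 (t = 5 + (-16 - 1*(-5)) = 5 + (-16 + 5) = 5 - 11 = -6)
(8*(-2))*(t - 17) = (8*(-2))*(-6 - 17) = -16*(-23) = 368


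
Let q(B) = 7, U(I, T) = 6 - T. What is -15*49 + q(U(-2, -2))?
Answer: -728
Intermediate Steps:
-15*49 + q(U(-2, -2)) = -15*49 + 7 = -735 + 7 = -728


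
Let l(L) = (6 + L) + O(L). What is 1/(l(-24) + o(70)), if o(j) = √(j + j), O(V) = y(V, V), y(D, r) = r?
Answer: -3/116 - √35/812 ≈ -0.033148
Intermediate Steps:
O(V) = V
o(j) = √2*√j (o(j) = √(2*j) = √2*√j)
l(L) = 6 + 2*L (l(L) = (6 + L) + L = 6 + 2*L)
1/(l(-24) + o(70)) = 1/((6 + 2*(-24)) + √2*√70) = 1/((6 - 48) + 2*√35) = 1/(-42 + 2*√35)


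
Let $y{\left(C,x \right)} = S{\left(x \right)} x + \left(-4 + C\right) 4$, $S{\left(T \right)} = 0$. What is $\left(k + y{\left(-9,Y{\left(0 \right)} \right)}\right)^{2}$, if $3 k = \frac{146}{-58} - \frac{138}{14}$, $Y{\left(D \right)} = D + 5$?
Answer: $\frac{1168272400}{370881} \approx 3150.0$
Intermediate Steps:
$Y{\left(D \right)} = 5 + D$
$k = - \frac{2512}{609}$ ($k = \frac{\frac{146}{-58} - \frac{138}{14}}{3} = \frac{146 \left(- \frac{1}{58}\right) - \frac{69}{7}}{3} = \frac{- \frac{73}{29} - \frac{69}{7}}{3} = \frac{1}{3} \left(- \frac{2512}{203}\right) = - \frac{2512}{609} \approx -4.1248$)
$y{\left(C,x \right)} = -16 + 4 C$ ($y{\left(C,x \right)} = 0 x + \left(-4 + C\right) 4 = 0 + \left(-16 + 4 C\right) = -16 + 4 C$)
$\left(k + y{\left(-9,Y{\left(0 \right)} \right)}\right)^{2} = \left(- \frac{2512}{609} + \left(-16 + 4 \left(-9\right)\right)\right)^{2} = \left(- \frac{2512}{609} - 52\right)^{2} = \left(- \frac{34180}{609}\right)^{2} = \frac{1168272400}{370881}$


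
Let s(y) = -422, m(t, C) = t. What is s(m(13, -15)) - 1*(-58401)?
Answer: 57979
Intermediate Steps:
s(m(13, -15)) - 1*(-58401) = -422 - 1*(-58401) = -422 + 58401 = 57979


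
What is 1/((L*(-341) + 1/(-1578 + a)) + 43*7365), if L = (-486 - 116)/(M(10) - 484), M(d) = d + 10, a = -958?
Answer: 36772/11629239927 ≈ 3.1620e-6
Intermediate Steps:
M(d) = 10 + d
L = 301/232 (L = (-486 - 116)/((10 + 10) - 484) = -602/(20 - 484) = -602/(-464) = -602*(-1/464) = 301/232 ≈ 1.2974)
1/((L*(-341) + 1/(-1578 + a)) + 43*7365) = 1/(((301/232)*(-341) + 1/(-1578 - 958)) + 43*7365) = 1/((-102641/232 + 1/(-2536)) + 316695) = 1/((-102641/232 - 1/2536) + 316695) = 1/(-16268613/36772 + 316695) = 1/(11629239927/36772) = 36772/11629239927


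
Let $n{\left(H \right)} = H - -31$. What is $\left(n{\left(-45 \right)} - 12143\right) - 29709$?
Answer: $-41866$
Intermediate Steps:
$n{\left(H \right)} = 31 + H$ ($n{\left(H \right)} = H + 31 = 31 + H$)
$\left(n{\left(-45 \right)} - 12143\right) - 29709 = \left(\left(31 - 45\right) - 12143\right) - 29709 = \left(-14 - 12143\right) - 29709 = -12157 - 29709 = -41866$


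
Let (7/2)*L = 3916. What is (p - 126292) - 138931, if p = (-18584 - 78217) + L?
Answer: -2526336/7 ≈ -3.6091e+5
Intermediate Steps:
L = 7832/7 (L = (2/7)*3916 = 7832/7 ≈ 1118.9)
p = -669775/7 (p = (-18584 - 78217) + 7832/7 = -96801 + 7832/7 = -669775/7 ≈ -95682.)
(p - 126292) - 138931 = (-669775/7 - 126292) - 138931 = -1553819/7 - 138931 = -2526336/7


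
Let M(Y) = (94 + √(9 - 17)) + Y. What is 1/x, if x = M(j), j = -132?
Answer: -19/726 - I*√2/726 ≈ -0.026171 - 0.001948*I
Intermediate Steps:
M(Y) = 94 + Y + 2*I*√2 (M(Y) = (94 + √(-8)) + Y = (94 + 2*I*√2) + Y = 94 + Y + 2*I*√2)
x = -38 + 2*I*√2 (x = 94 - 132 + 2*I*√2 = -38 + 2*I*√2 ≈ -38.0 + 2.8284*I)
1/x = 1/(-38 + 2*I*√2)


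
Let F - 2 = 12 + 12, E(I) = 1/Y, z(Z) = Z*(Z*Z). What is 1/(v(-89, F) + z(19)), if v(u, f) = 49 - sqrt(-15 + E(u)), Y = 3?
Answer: 471/3253669 + I*sqrt(33)/71580718 ≈ 0.00014476 + 8.0253e-8*I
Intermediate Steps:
z(Z) = Z**3 (z(Z) = Z*Z**2 = Z**3)
E(I) = 1/3
F = 26 (F = 2 + (12 + 12) = 2 + 24 = 26)
v(u, f) = 49 - 2*I*sqrt(33)/3 (v(u, f) = 49 - sqrt(-15 + 1/3) = 49 - sqrt(-44/3) = 49 - 2*I*sqrt(33)/3)
1/(v(-89, F) + z(19)) = 1/((49 - 2*I*sqrt(33)/3) + 19**3) = 1/((49 - 2*I*sqrt(33)/3) + 6859) = 1/(6908 - 2*I*sqrt(33)/3)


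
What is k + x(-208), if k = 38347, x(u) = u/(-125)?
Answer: 4793583/125 ≈ 38349.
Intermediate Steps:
x(u) = -u/125 (x(u) = u*(-1/125) = -u/125)
k + x(-208) = 38347 - 1/125*(-208) = 38347 + 208/125 = 4793583/125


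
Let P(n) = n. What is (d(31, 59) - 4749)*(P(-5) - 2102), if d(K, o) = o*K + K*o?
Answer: 2298737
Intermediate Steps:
d(K, o) = 2*K*o (d(K, o) = K*o + K*o = 2*K*o)
(d(31, 59) - 4749)*(P(-5) - 2102) = (2*31*59 - 4749)*(-5 - 2102) = (3658 - 4749)*(-2107) = -1091*(-2107) = 2298737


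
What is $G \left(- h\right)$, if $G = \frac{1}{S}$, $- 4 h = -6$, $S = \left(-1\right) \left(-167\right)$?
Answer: $- \frac{3}{334} \approx -0.008982$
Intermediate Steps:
$S = 167$
$h = \frac{3}{2}$ ($h = \left(- \frac{1}{4}\right) \left(-6\right) = \frac{3}{2} \approx 1.5$)
$G = \frac{1}{167} \approx 0.005988$
$G \left(- h\right) = \frac{\left(-1\right) \frac{3}{2}}{167} = \frac{1}{167} \left(- \frac{3}{2}\right) = - \frac{3}{334}$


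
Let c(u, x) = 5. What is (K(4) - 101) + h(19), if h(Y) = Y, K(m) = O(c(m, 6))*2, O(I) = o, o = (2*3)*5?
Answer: -22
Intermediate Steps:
o = 30 (o = 6*5 = 30)
O(I) = 30
K(m) = 60 (K(m) = 30*2 = 60)
(K(4) - 101) + h(19) = (60 - 101) + 19 = -41 + 19 = -22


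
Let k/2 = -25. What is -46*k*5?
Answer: 11500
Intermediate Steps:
k = -50 (k = 2*(-25) = -50)
-46*k*5 = -46*(-50)*5 = 2300*5 = 11500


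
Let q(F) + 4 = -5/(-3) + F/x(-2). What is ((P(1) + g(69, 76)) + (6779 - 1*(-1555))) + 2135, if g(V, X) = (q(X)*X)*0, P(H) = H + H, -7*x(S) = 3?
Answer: 10471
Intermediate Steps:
x(S) = -3/7 (x(S) = -1/7*3 = -3/7)
q(F) = -7/3 - 7*F/3 (q(F) = -4 + (-5/(-3) + F/(-3/7)) = -4 + (-5*(-1/3) + F*(-7/3)) = -4 + (5/3 - 7*F/3) = -7/3 - 7*F/3)
P(H) = 2*H
g(V, X) = 0 (g(V, X) = ((-7/3 - 7*X/3)*X)*0 = (X*(-7/3 - 7*X/3))*0 = 0)
((P(1) + g(69, 76)) + (6779 - 1*(-1555))) + 2135 = ((2*1 + 0) + (6779 - 1*(-1555))) + 2135 = ((2 + 0) + (6779 + 1555)) + 2135 = (2 + 8334) + 2135 = 8336 + 2135 = 10471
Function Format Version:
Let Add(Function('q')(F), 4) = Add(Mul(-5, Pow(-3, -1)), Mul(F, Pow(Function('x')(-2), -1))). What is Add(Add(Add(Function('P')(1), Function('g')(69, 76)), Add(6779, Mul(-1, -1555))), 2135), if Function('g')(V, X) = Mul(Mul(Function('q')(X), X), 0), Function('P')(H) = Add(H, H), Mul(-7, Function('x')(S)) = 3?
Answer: 10471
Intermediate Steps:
Function('x')(S) = Rational(-3, 7) (Function('x')(S) = Mul(Rational(-1, 7), 3) = Rational(-3, 7))
Function('q')(F) = Add(Rational(-7, 3), Mul(Rational(-7, 3), F)) (Function('q')(F) = Add(-4, Add(Mul(-5, Pow(-3, -1)), Mul(F, Pow(Rational(-3, 7), -1)))) = Add(-4, Add(Mul(-5, Rational(-1, 3)), Mul(F, Rational(-7, 3)))) = Add(-4, Add(Rational(5, 3), Mul(Rational(-7, 3), F))) = Add(Rational(-7, 3), Mul(Rational(-7, 3), F)))
Function('P')(H) = Mul(2, H)
Function('g')(V, X) = 0 (Function('g')(V, X) = Mul(Mul(Add(Rational(-7, 3), Mul(Rational(-7, 3), X)), X), 0) = Mul(Mul(X, Add(Rational(-7, 3), Mul(Rational(-7, 3), X))), 0) = 0)
Add(Add(Add(Function('P')(1), Function('g')(69, 76)), Add(6779, Mul(-1, -1555))), 2135) = Add(Add(Add(Mul(2, 1), 0), Add(6779, Mul(-1, -1555))), 2135) = Add(Add(Add(2, 0), Add(6779, 1555)), 2135) = Add(Add(2, 8334), 2135) = Add(8336, 2135) = 10471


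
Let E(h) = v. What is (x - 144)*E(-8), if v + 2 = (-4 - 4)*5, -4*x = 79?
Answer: 13755/2 ≈ 6877.5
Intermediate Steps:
x = -79/4 (x = -¼*79 = -79/4 ≈ -19.750)
v = -42 (v = -2 + (-4 - 4)*5 = -2 - 8*5 = -2 - 40 = -42)
E(h) = -42
(x - 144)*E(-8) = (-79/4 - 144)*(-42) = -655/4*(-42) = 13755/2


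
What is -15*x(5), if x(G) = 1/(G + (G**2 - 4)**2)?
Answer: -15/446 ≈ -0.033632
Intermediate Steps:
x(G) = 1/(G + (-4 + G**2)**2)
-15*x(5) = -15/(5 + (-4 + 5**2)**2) = -15/(5 + (-4 + 25)**2) = -15/(5 + 21**2) = -15/(5 + 441) = -15/446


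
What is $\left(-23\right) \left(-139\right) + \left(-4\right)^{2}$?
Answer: $3213$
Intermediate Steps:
$\left(-23\right) \left(-139\right) + \left(-4\right)^{2} = 3197 + 16 = 3213$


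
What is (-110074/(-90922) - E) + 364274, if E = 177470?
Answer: 8492351681/45461 ≈ 1.8681e+5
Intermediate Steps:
(-110074/(-90922) - E) + 364274 = (-110074/(-90922) - 1*177470) + 364274 = (-110074*(-1/90922) - 177470) + 364274 = (55037/45461 - 177470) + 364274 = -8067908633/45461 + 364274 = 8492351681/45461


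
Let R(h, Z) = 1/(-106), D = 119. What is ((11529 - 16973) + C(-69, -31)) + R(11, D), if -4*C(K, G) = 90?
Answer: -289725/53 ≈ -5466.5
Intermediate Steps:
C(K, G) = -45/2 (C(K, G) = -1/4*90 = -45/2)
R(h, Z) = -1/106
((11529 - 16973) + C(-69, -31)) + R(11, D) = ((11529 - 16973) - 45/2) - 1/106 = (-5444 - 45/2) - 1/106 = -10933/2 - 1/106 = -289725/53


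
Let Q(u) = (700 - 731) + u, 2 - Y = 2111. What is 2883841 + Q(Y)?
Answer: 2881701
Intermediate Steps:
Y = -2109 (Y = 2 - 1*2111 = 2 - 2111 = -2109)
Q(u) = -31 + u
2883841 + Q(Y) = 2883841 + (-31 - 2109) = 2883841 - 2140 = 2881701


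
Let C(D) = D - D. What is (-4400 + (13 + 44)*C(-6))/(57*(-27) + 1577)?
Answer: -2200/19 ≈ -115.79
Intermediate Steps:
C(D) = 0
(-4400 + (13 + 44)*C(-6))/(57*(-27) + 1577) = (-4400 + (13 + 44)*0)/(57*(-27) + 1577) = (-4400 + 57*0)/(-1539 + 1577) = (-4400 + 0)/38 = -4400*1/38 = -2200/19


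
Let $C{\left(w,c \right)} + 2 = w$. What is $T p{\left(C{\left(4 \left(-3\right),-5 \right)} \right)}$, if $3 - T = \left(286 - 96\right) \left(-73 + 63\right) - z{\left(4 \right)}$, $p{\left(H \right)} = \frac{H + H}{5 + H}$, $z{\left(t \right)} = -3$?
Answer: $\frac{53200}{9} \approx 5911.1$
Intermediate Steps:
$C{\left(w,c \right)} = -2 + w$
$p{\left(H \right)} = \frac{2 H}{5 + H}$
$T = 1900$ ($T = 3 - \left(\left(286 - 96\right) \left(-73 + 63\right) - -3\right) = 3 - \left(190 \left(-10\right) + 3\right) = 3 - \left(-1900 + 3\right) = 3 - -1897 = 3 + 1897 = 1900$)
$T p{\left(C{\left(4 \left(-3\right),-5 \right)} \right)} = 1900 \frac{2 \left(-2 + 4 \left(-3\right)\right)}{5 + \left(-2 + 4 \left(-3\right)\right)} = 1900 \frac{2 \left(-2 - 12\right)}{5 - 14} = 1900 \cdot 2 \left(-14\right) \frac{1}{5 - 14} = 1900 \cdot 2 \left(-14\right) \frac{1}{-9} = 1900 \cdot 2 \left(-14\right) \left(- \frac{1}{9}\right) = 1900 \cdot \frac{28}{9} = \frac{53200}{9}$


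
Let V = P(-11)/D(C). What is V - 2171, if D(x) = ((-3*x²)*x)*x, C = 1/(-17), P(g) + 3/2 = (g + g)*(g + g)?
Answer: -80610791/6 ≈ -1.3435e+7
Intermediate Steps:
P(g) = -3/2 + 4*g² (P(g) = -3/2 + (g + g)*(g + g) = -3/2 + (2*g)*(2*g) = -3/2 + 4*g²)
C = -1/17 ≈ -0.058824
D(x) = -3*x⁴ (D(x) = (-3*x³)*x = -3*x⁴)
V = -80597765/6 (V = (-3/2 + 4*(-11)²)/((-3*(-1/17)⁴)) = (-3/2 + 4*121)/((-3*1/83521)) = (-3/2 + 484)/(-3/83521) = (965/2)*(-83521/3) = -80597765/6 ≈ -1.3433e+7)
V - 2171 = -80597765/6 - 2171 = -80610791/6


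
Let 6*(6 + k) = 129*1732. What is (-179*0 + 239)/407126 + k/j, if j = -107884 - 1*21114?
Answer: -7563642355/26259219874 ≈ -0.28804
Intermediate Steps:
k = 37232 (k = -6 + (129*1732)/6 = -6 + (⅙)*223428 = -6 + 37238 = 37232)
j = -128998 (j = -107884 - 21114 = -128998)
(-179*0 + 239)/407126 + k/j = (-179*0 + 239)/407126 + 37232/(-128998) = (0 + 239)*(1/407126) + 37232*(-1/128998) = 239*(1/407126) - 18616/64499 = 239/407126 - 18616/64499 = -7563642355/26259219874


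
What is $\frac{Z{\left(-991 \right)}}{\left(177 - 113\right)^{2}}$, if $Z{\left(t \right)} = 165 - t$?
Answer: $\frac{289}{1024} \approx 0.28223$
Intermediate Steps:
$\frac{Z{\left(-991 \right)}}{\left(177 - 113\right)^{2}} = \frac{165 - -991}{\left(177 - 113\right)^{2}} = \frac{165 + 991}{64^{2}} = \frac{1156}{4096} = 1156 \cdot \frac{1}{4096} = \frac{289}{1024}$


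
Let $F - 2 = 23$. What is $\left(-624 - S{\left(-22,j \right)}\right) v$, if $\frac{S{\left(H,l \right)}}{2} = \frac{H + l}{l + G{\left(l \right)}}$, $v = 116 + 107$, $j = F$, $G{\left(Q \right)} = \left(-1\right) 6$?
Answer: $- \frac{2645226}{19} \approx -1.3922 \cdot 10^{5}$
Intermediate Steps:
$F = 25$ ($F = 2 + 23 = 25$)
$G{\left(Q \right)} = -6$
$j = 25$
$v = 223$
$S{\left(H,l \right)} = \frac{2 \left(H + l\right)}{-6 + l}$ ($S{\left(H,l \right)} = 2 \frac{H + l}{l - 6} = 2 \frac{H + l}{-6 + l} = \frac{2 \left(H + l\right)}{-6 + l}$)
$\left(-624 - S{\left(-22,j \right)}\right) v = \left(-624 - \frac{2 \left(-22 + 25\right)}{-6 + 25}\right) 223 = \left(-624 - 2 \cdot \frac{1}{19} \cdot 3\right) 223 = \left(-624 - \frac{6}{19}\right) 223 = \left(- \frac{11862}{19}\right) 223 = - \frac{2645226}{19}$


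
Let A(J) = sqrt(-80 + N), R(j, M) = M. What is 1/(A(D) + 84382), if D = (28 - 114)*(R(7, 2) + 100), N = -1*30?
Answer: 42191/3560161017 - I*sqrt(110)/7120322034 ≈ 1.1851e-5 - 1.473e-9*I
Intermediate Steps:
N = -30
D = -8772 (D = (28 - 114)*(2 + 100) = -86*102 = -8772)
A(J) = I*sqrt(110) (A(J) = sqrt(-80 - 30) = sqrt(-110) = I*sqrt(110))
1/(A(D) + 84382) = 1/(I*sqrt(110) + 84382) = 1/(84382 + I*sqrt(110))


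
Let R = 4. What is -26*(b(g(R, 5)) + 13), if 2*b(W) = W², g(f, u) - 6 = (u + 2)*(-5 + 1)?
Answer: -6630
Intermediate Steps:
g(f, u) = -2 - 4*u (g(f, u) = 6 + (u + 2)*(-5 + 1) = 6 + (2 + u)*(-4) = 6 + (-8 - 4*u) = -2 - 4*u)
b(W) = W²/2
-26*(b(g(R, 5)) + 13) = -26*((-2 - 4*5)²/2 + 13) = -26*((-2 - 20)²/2 + 13) = -26*((½)*(-22)² + 13) = -26*((½)*484 + 13) = -26*(242 + 13) = -26*255 = -6630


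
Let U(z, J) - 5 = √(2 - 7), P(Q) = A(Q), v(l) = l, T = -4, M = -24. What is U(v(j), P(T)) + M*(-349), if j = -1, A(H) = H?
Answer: 8381 + I*√5 ≈ 8381.0 + 2.2361*I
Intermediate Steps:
P(Q) = Q
U(z, J) = 5 + I*√5 (U(z, J) = 5 + √(2 - 7) = 5 + √(-5) = 5 + I*√5)
U(v(j), P(T)) + M*(-349) = (5 + I*√5) - 24*(-349) = (5 + I*√5) + 8376 = 8381 + I*√5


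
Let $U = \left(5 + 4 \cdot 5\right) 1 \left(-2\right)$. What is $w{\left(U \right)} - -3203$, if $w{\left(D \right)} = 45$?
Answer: $3248$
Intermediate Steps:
$U = -50$ ($U = \left(5 + 20\right) 1 \left(-2\right) = 25 \cdot 1 \left(-2\right) = 25 \left(-2\right) = -50$)
$w{\left(U \right)} - -3203 = 45 - -3203 = 45 + 3203 = 3248$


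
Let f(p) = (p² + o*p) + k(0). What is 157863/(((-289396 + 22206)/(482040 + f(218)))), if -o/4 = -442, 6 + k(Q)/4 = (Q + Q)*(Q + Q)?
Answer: -72219480966/133595 ≈ -5.4059e+5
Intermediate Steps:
k(Q) = -24 + 16*Q² (k(Q) = -24 + 4*((Q + Q)*(Q + Q)) = -24 + 4*((2*Q)*(2*Q)) = -24 + 4*(4*Q²) = -24 + 16*Q²)
o = 1768 (o = -4*(-442) = 1768)
f(p) = -24 + p² + 1768*p (f(p) = (p² + 1768*p) + (-24 + 16*0²) = (p² + 1768*p) + (-24 + 16*0) = (p² + 1768*p) + (-24 + 0) = (p² + 1768*p) - 24 = -24 + p² + 1768*p)
157863/(((-289396 + 22206)/(482040 + f(218)))) = 157863/(((-289396 + 22206)/(482040 + (-24 + 218² + 1768*218)))) = 157863/((-267190/(482040 + (-24 + 47524 + 385424)))) = 157863/((-267190/(482040 + 432924))) = 157863/((-267190/914964)) = 157863/((-267190*1/914964)) = 157863/(-133595/457482) = 157863*(-457482/133595) = -72219480966/133595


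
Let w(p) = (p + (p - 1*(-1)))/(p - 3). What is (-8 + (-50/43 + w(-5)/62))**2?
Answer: 38039431369/454883584 ≈ 83.625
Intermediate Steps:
w(p) = (1 + 2*p)/(-3 + p) (w(p) = (p + (p + 1))/(-3 + p) = (p + (1 + p))/(-3 + p) = (1 + 2*p)/(-3 + p))
(-8 + (-50/43 + w(-5)/62))**2 = (-8 + (-50/43 + ((1 + 2*(-5))/(-3 - 5))/62))**2 = (-8 + (-50*1/43 + ((1 - 10)/(-8))*(1/62)))**2 = (-8 + (-50/43 - 1/8*(-9)*(1/62)))**2 = (-8 + (-50/43 + (9/8)*(1/62)))**2 = (-8 + (-50/43 + 9/496))**2 = (-8 - 24413/21328)**2 = (-195037/21328)**2 = 38039431369/454883584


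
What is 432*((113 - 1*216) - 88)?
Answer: -82512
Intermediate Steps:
432*((113 - 1*216) - 88) = 432*((113 - 216) - 88) = 432*(-103 - 88) = 432*(-191) = -82512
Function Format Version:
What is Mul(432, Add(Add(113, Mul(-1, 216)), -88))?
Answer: -82512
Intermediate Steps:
Mul(432, Add(Add(113, Mul(-1, 216)), -88)) = Mul(432, Add(Add(113, -216), -88)) = Mul(432, Add(-103, -88)) = Mul(432, -191) = -82512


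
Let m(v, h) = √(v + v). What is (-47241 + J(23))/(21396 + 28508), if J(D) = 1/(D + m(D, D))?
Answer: -248015/261996 - √46/24103632 ≈ -0.94664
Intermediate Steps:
m(v, h) = √2*√v (m(v, h) = √(2*v) = √2*√v)
J(D) = 1/(D + √2*√D)
(-47241 + J(23))/(21396 + 28508) = (-47241 + 1/(23 + √2*√23))/(21396 + 28508) = (-47241 + 1/(23 + √46))/49904 = (-47241 + 1/(23 + √46))*(1/49904) = -47241/49904 + 1/(49904*(23 + √46))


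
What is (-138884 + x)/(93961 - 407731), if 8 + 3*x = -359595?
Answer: 155251/188262 ≈ 0.82465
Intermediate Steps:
x = -359603/3 (x = -8/3 + (⅓)*(-359595) = -8/3 - 119865 = -359603/3 ≈ -1.1987e+5)
(-138884 + x)/(93961 - 407731) = (-138884 - 359603/3)/(93961 - 407731) = -776255/3/(-313770) = -776255/3*(-1/313770) = 155251/188262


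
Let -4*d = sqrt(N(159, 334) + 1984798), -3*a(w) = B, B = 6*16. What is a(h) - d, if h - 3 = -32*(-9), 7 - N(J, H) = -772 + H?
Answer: -32 + 13*sqrt(11747)/4 ≈ 320.25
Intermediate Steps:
N(J, H) = 779 - H (N(J, H) = 7 - (-772 + H) = 7 + (772 - H) = 779 - H)
h = 291 (h = 3 - 32*(-9) = 3 + 288 = 291)
B = 96
a(w) = -32 (a(w) = -1/3*96 = -32)
d = -13*sqrt(11747)/4 (d = -sqrt((779 - 1*334) + 1984798)/4 = -sqrt((779 - 334) + 1984798)/4 = -sqrt(445 + 1984798)/4 = -13*sqrt(11747)/4 ≈ -352.25)
a(h) - d = -32 - (-13)*sqrt(11747)/4 = -32 + 13*sqrt(11747)/4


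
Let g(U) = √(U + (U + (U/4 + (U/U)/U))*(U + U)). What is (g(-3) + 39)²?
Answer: (78 + √86)²/4 ≈ 1904.2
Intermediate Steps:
g(U) = √(U + 2*U*(1/U + 5*U/4)) (g(U) = √(U + (U + (U*(¼) + 1/U))*(2*U)) = √(U + (U + (U/4 + 1/U))*(2*U)) = √(U + (U + (1/U + U/4))*(2*U)) = √(U + (1/U + 5*U/4)*(2*U)) = √(U + 2*U*(1/U + 5*U/4)))
(g(-3) + 39)² = (√(8 + 4*(-3) + 10*(-3)²)/2 + 39)² = (√(8 - 12 + 10*9)/2 + 39)² = (√(8 - 12 + 90)/2 + 39)² = (√86/2 + 39)² = (39 + √86/2)²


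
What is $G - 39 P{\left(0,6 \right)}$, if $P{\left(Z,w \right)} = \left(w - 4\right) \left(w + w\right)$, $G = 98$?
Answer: $-838$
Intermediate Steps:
$P{\left(Z,w \right)} = 2 w \left(-4 + w\right)$ ($P{\left(Z,w \right)} = \left(-4 + w\right) 2 w = 2 w \left(-4 + w\right)$)
$G - 39 P{\left(0,6 \right)} = 98 - 39 \cdot 2 \cdot 6 \left(-4 + 6\right) = 98 - 39 \cdot 2 \cdot 6 \cdot 2 = 98 - 936 = -838$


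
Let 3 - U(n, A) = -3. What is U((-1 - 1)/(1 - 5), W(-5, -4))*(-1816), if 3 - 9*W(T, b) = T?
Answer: -10896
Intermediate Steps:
W(T, b) = ⅓ - T/9
U(n, A) = 6 (U(n, A) = 3 - 1*(-3) = 3 + 3 = 6)
U((-1 - 1)/(1 - 5), W(-5, -4))*(-1816) = 6*(-1816) = -10896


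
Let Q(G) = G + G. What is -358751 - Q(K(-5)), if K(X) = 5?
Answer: -358761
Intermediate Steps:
Q(G) = 2*G
-358751 - Q(K(-5)) = -358751 - 2*5 = -358751 - 1*10 = -358751 - 10 = -358761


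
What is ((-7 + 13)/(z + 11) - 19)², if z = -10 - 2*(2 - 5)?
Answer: 16129/49 ≈ 329.16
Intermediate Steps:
z = -4 (z = -10 - 2*(-3) = -10 - 1*(-6) = -10 + 6 = -4)
((-7 + 13)/(z + 11) - 19)² = ((-7 + 13)/(-4 + 11) - 19)² = (6/7 - 19)² = (-127/7)² = 16129/49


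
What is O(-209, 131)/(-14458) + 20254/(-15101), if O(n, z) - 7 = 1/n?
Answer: -30612017525/22815511961 ≈ -1.3417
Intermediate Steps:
O(n, z) = 7 + 1/n
O(-209, 131)/(-14458) + 20254/(-15101) = (7 + 1/(-209))/(-14458) + 20254/(-15101) = (7 - 1/209)*(-1/14458) + 20254*(-1/15101) = (1462/209)*(-1/14458) - 20254/15101 = -731/1510861 - 20254/15101 = -30612017525/22815511961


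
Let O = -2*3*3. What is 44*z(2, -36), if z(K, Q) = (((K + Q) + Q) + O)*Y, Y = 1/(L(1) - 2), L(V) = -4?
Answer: 1936/3 ≈ 645.33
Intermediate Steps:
Y = -1/6 (Y = 1/(-4 - 2) = 1/(-6) = -1/6 ≈ -0.16667)
O = -18 (O = -6*3 = -1*18 = -18)
z(K, Q) = 3 - Q/3 - K/6 (z(K, Q) = (((K + Q) + Q) - 18)*(-1/6) = ((K + 2*Q) - 18)*(-1/6) = (-18 + K + 2*Q)*(-1/6) = 3 - Q/3 - K/6)
44*z(2, -36) = 44*(3 - 1/3*(-36) - 1/6*2) = 44*(3 + 12 - 1/3) = 44*(44/3) = 1936/3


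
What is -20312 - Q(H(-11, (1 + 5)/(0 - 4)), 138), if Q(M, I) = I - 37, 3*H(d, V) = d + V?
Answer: -20413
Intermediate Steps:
H(d, V) = V/3 + d/3 (H(d, V) = (d + V)/3 = (V + d)/3 = V/3 + d/3)
Q(M, I) = -37 + I
-20312 - Q(H(-11, (1 + 5)/(0 - 4)), 138) = -20312 - (-37 + 138) = -20312 - 1*101 = -20312 - 101 = -20413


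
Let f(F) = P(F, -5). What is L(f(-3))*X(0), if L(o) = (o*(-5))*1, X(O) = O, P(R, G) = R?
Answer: 0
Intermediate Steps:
f(F) = F
L(o) = -5*o (L(o) = -5*o*1 = -5*o)
L(f(-3))*X(0) = -5*(-3)*0 = 15*0 = 0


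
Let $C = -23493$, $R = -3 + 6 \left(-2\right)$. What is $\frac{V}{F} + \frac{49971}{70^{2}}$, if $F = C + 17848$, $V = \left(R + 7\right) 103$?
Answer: $\frac{57224779}{5532100} \approx 10.344$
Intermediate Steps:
$R = -15$ ($R = -3 - 12 = -15$)
$V = -824$ ($V = \left(-15 + 7\right) 103 = \left(-8\right) 103 = -824$)
$F = -5645$ ($F = -23493 + 17848 = -5645$)
$\frac{V}{F} + \frac{49971}{70^{2}} = - \frac{824}{-5645} + \frac{49971}{70^{2}} = \left(-824\right) \left(- \frac{1}{5645}\right) + \frac{49971}{4900} = \frac{824}{5645} + 49971 \cdot \frac{1}{4900} = \frac{824}{5645} + \frac{49971}{4900} = \frac{57224779}{5532100}$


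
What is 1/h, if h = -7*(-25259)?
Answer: 1/176813 ≈ 5.6557e-6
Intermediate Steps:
h = 176813
1/h = 1/176813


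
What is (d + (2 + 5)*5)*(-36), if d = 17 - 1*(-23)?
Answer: -2700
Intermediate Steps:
d = 40 (d = 17 + 23 = 40)
(d + (2 + 5)*5)*(-36) = (40 + (2 + 5)*5)*(-36) = (40 + 7*5)*(-36) = (40 + 35)*(-36) = 75*(-36) = -2700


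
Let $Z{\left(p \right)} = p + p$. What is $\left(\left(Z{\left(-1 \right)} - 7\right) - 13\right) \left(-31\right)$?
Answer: $682$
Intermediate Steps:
$Z{\left(p \right)} = 2 p$
$\left(\left(Z{\left(-1 \right)} - 7\right) - 13\right) \left(-31\right) = \left(\left(2 \left(-1\right) - 7\right) - 13\right) \left(-31\right) = \left(\left(-2 - 7\right) - 13\right) \left(-31\right) = \left(-9 - 13\right) \left(-31\right) = \left(-22\right) \left(-31\right) = 682$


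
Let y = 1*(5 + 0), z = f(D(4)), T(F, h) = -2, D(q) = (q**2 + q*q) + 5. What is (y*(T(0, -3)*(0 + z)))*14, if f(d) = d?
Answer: -5180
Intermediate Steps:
D(q) = 5 + 2*q**2 (D(q) = (q**2 + q**2) + 5 = 2*q**2 + 5 = 5 + 2*q**2)
z = 37 (z = 5 + 2*4**2 = 5 + 2*16 = 5 + 32 = 37)
y = 5 (y = 1*5 = 5)
(y*(T(0, -3)*(0 + z)))*14 = (5*(-2*(0 + 37)))*14 = (5*(-2*37))*14 = (5*(-74))*14 = -370*14 = -5180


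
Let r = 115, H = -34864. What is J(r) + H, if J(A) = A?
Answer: -34749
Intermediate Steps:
J(r) + H = 115 - 34864 = -34749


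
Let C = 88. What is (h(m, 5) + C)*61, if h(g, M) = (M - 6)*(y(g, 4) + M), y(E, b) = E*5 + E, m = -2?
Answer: 5795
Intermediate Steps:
y(E, b) = 6*E (y(E, b) = 5*E + E = 6*E)
h(g, M) = (-6 + M)*(M + 6*g) (h(g, M) = (M - 6)*(6*g + M) = (-6 + M)*(M + 6*g))
(h(m, 5) + C)*61 = ((5**2 - 36*(-2) - 6*5 + 6*5*(-2)) + 88)*61 = ((25 + 72 - 30 - 60) + 88)*61 = (7 + 88)*61 = 95*61 = 5795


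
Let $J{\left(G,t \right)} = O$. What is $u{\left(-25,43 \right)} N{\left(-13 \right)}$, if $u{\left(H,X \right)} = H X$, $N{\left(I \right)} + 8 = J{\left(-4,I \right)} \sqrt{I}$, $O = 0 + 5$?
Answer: $8600 - 5375 i \sqrt{13} \approx 8600.0 - 19380.0 i$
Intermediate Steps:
$O = 5$
$J{\left(G,t \right)} = 5$
$N{\left(I \right)} = -8 + 5 \sqrt{I}$
$u{\left(-25,43 \right)} N{\left(-13 \right)} = \left(-25\right) 43 \left(-8 + 5 \sqrt{-13}\right) = - 1075 \left(-8 + 5 i \sqrt{13}\right) = 8600 - 5375 i \sqrt{13}$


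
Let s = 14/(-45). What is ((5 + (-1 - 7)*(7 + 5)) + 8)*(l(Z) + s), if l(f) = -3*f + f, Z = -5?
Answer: -36188/45 ≈ -804.18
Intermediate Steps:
s = -14/45 (s = 14*(-1/45) = -14/45 ≈ -0.31111)
l(f) = -2*f
((5 + (-1 - 7)*(7 + 5)) + 8)*(l(Z) + s) = ((5 + (-1 - 7)*(7 + 5)) + 8)*(-2*(-5) - 14/45) = ((5 - 8*12) + 8)*(10 - 14/45) = ((5 - 96) + 8)*(436/45) = (-91 + 8)*(436/45) = -83*436/45 = -36188/45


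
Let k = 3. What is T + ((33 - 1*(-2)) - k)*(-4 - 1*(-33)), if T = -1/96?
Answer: 89087/96 ≈ 927.99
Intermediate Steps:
T = -1/96 (T = -1*1/96 = -1/96 ≈ -0.010417)
T + ((33 - 1*(-2)) - k)*(-4 - 1*(-33)) = -1/96 + ((33 - 1*(-2)) - 1*3)*(-4 - 1*(-33)) = -1/96 + ((33 + 2) - 3)*(-4 + 33) = -1/96 + (35 - 3)*29 = -1/96 + 32*29 = -1/96 + 928 = 89087/96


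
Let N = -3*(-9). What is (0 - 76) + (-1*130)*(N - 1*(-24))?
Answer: -6706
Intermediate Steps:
N = 27
(0 - 76) + (-1*130)*(N - 1*(-24)) = (0 - 76) + (-1*130)*(27 - 1*(-24)) = -76 - 130*(27 + 24) = -76 - 130*51 = -76 - 6630 = -6706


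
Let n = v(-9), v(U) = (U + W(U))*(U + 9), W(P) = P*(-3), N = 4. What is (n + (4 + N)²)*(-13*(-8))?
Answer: 6656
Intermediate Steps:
W(P) = -3*P
v(U) = -2*U*(9 + U) (v(U) = (U - 3*U)*(U + 9) = (-2*U)*(9 + U) = -2*U*(9 + U))
n = 0 (n = 2*(-9)*(-9 - 1*(-9)) = 2*(-9)*(-9 + 9) = 2*(-9)*0 = 0)
(n + (4 + N)²)*(-13*(-8)) = (0 + (4 + 4)²)*(-13*(-8)) = (0 + 8²)*104 = (0 + 64)*104 = 64*104 = 6656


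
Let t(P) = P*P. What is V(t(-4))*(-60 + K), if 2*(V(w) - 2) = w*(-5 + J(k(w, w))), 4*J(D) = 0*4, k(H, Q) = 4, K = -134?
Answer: 7372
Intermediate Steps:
t(P) = P**2
J(D) = 0 (J(D) = (0*4)/4 = (1/4)*0 = 0)
V(w) = 2 - 5*w/2 (V(w) = 2 + (w*(-5 + 0))/2 = 2 + (w*(-5))/2 = 2 + (-5*w)/2 = 2 - 5*w/2)
V(t(-4))*(-60 + K) = (2 - 5/2*(-4)**2)*(-60 - 134) = (2 - 5/2*16)*(-194) = (2 - 40)*(-194) = -38*(-194) = 7372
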